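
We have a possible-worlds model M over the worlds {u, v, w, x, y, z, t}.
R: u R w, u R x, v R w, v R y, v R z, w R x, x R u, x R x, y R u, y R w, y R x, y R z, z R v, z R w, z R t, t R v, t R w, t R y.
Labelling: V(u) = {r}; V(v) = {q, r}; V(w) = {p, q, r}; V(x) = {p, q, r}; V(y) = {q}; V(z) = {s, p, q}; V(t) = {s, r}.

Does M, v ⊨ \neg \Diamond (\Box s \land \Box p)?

Yes

At v: \Diamond (\Box s \land \Box p) is false, so \neg \Diamond (\Box s \land \Box p) is true.
  At v: \Diamond (\Box s \land \Box p) requires \Box s \land \Box p at some successor in {w, y, z}.
    At w: \Box s \land \Box p is false.
    At y: \Box s \land \Box p is false.
    At z: \Box s \land \Box p is false.
  So \Diamond (\Box s \land \Box p) is false at v.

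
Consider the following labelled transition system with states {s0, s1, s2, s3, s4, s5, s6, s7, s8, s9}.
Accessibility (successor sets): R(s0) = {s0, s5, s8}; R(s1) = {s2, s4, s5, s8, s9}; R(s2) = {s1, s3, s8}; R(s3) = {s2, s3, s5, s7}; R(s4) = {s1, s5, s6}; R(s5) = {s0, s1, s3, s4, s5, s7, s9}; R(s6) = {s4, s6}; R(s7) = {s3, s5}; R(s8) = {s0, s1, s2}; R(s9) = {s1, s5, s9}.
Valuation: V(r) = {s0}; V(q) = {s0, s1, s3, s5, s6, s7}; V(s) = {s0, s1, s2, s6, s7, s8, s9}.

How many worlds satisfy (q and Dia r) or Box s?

3

Let φ = (q and Dia r) or Box s. Evaluate φ at each world:
  s0 (successors {s0, s5, s8}): φ is true.
  s1 (successors {s2, s4, s5, s8, s9}): φ is false.
  s2 (successors {s1, s3, s8}): φ is false.
  s3 (successors {s2, s3, s5, s7}): φ is false.
  s4 (successors {s1, s5, s6}): φ is false.
  s5 (successors {s0, s1, s3, s4, s5, s7, s9}): φ is true.
  s6 (successors {s4, s6}): φ is false.
  s7 (successors {s3, s5}): φ is false.
  s8 (successors {s0, s1, s2}): φ is true.
  s9 (successors {s1, s5, s9}): φ is false.
For instance, at s8:
  At s8: q and Dia r is false, Box s is true, so (q and Dia r) or Box s is true.
    At s8: q is false, Dia r is true, so q and Dia r is false.
      At s8: Dia r requires r at some successor in {s0, s1, s2}.
        r holds at s0, so Dia r is true at s8.
    At s8: Box s requires s at every successor {s0, s1, s2}.
      At s0: s is true.
      At s1: s is true.
      At s2: s is true.
    So Box s is true at s8.
Satisfying worlds: {s0, s5, s8}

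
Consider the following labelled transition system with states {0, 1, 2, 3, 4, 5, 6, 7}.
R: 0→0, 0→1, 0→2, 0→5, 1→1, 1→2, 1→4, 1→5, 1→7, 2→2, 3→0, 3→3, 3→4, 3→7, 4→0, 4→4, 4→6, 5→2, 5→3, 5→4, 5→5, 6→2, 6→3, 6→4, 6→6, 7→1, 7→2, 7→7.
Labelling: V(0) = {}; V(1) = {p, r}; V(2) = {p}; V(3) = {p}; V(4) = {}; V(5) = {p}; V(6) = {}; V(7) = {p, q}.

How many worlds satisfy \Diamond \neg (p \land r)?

Recall that \Diamond ψ holds at a world iff ψ holds at some accessible world.
Let φ = \Diamond \neg (p \land r). Evaluate φ at each world:
  0 (successors {0, 1, 2, 5}): φ is true.
  1 (successors {1, 2, 4, 5, 7}): φ is true.
  2 (successors {2}): φ is true.
  3 (successors {0, 3, 4, 7}): φ is true.
  4 (successors {0, 4, 6}): φ is true.
  5 (successors {2, 3, 4, 5}): φ is true.
  6 (successors {2, 3, 4, 6}): φ is true.
  7 (successors {1, 2, 7}): φ is true.
For instance, at 5:
  At 5: \Diamond \neg (p \land r) requires \neg (p \land r) at some successor in {2, 3, 4, 5}.
    \neg (p \land r) holds at 2, so \Diamond \neg (p \land r) is true at 5.
Satisfying worlds: {0, 1, 2, 3, 4, 5, 6, 7}

8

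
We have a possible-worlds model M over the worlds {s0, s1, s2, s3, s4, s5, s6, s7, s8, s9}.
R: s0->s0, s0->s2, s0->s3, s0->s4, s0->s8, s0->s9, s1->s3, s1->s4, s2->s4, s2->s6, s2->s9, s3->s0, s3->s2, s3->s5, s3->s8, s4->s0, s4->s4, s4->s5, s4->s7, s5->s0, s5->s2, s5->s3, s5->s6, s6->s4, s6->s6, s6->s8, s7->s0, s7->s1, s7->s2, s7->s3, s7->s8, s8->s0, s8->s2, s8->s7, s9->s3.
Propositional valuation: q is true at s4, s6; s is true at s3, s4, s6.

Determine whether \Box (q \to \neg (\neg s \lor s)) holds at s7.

Yes

At s7: \Box (q \to \neg (\neg s \lor s)) requires q \to \neg (\neg s \lor s) at every successor {s0, s1, s2, s3, s8}.
  At s0: q \to \neg (\neg s \lor s) is true.
  At s1: q \to \neg (\neg s \lor s) is true.
  At s2: q \to \neg (\neg s \lor s) is true.
  At s3: q \to \neg (\neg s \lor s) is true.
  At s8: q \to \neg (\neg s \lor s) is true.
So \Box (q \to \neg (\neg s \lor s)) is true at s7.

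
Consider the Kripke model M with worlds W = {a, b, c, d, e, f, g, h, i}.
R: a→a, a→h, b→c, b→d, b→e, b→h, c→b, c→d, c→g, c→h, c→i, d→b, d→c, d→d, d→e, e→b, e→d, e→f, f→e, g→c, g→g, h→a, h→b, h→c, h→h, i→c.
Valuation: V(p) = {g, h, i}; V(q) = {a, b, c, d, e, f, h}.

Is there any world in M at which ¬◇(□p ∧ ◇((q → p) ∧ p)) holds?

Yes

Let φ = ¬◇(□p ∧ ◇((q → p) ∧ p)). Evaluate φ at each world:
  a (successors {a, h}): φ is true.
  b (successors {c, d, e, h}): φ is true.
  c (successors {b, d, g, h, i}): φ is true.
  d (successors {b, c, d, e}): φ is true.
  e (successors {b, d, f}): φ is true.
  f (successors {e}): φ is true.
  g (successors {c, g}): φ is true.
  h (successors {a, b, c, h}): φ is true.
  i (successors {c}): φ is true.
Detail at a (witness):
  At a: ◇(□p ∧ ◇((q → p) ∧ p)) is false, so ¬◇(□p ∧ ◇((q → p) ∧ p)) is true.
    At a: ◇(□p ∧ ◇((q → p) ∧ p)) requires □p ∧ ◇((q → p) ∧ p) at some successor in {a, h}.
      At a: □p ∧ ◇((q → p) ∧ p) is false.
      At h: □p ∧ ◇((q → p) ∧ p) is false.
    So ◇(□p ∧ ◇((q → p) ∧ p)) is false at a.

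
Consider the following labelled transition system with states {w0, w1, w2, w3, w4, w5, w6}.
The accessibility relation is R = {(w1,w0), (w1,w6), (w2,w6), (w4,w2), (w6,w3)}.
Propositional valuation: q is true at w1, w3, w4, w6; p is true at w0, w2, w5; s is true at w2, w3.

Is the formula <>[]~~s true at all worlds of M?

Let φ = <>[]~~s. Evaluate φ at each world:
  w0 (successors ∅): φ is false.
  w1 (successors {w0, w6}): φ is true.
  w2 (successors {w6}): φ is true.
  w3 (successors ∅): φ is false.
  w4 (successors {w2}): φ is false.
  w5 (successors ∅): φ is false.
  w6 (successors {w3}): φ is true.
Detail at w0 (counterexample):
  At w0: no accessible worlds, so <>[]~~s is false.

No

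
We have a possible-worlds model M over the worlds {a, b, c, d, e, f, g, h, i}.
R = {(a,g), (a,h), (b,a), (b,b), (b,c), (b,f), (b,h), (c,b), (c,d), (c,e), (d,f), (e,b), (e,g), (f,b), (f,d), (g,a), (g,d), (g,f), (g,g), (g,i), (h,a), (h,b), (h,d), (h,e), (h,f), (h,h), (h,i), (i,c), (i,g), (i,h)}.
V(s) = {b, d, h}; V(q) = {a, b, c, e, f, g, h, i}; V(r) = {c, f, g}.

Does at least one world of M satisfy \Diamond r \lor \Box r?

Yes

Recall that \Box ψ holds at a world iff ψ holds at every accessible world, and \Diamond ψ holds iff ψ holds at some accessible world.
Let φ = \Diamond r \lor \Box r. Evaluate φ at each world:
  a (successors {g, h}): φ is true.
  b (successors {a, b, c, f, h}): φ is true.
  c (successors {b, d, e}): φ is false.
  d (successors {f}): φ is true.
  e (successors {b, g}): φ is true.
  f (successors {b, d}): φ is false.
  g (successors {a, d, f, g, i}): φ is true.
  h (successors {a, b, d, e, f, h, i}): φ is true.
  i (successors {c, g, h}): φ is true.
Detail at a (witness):
  At a: \Diamond r is true, \Box r is false, so \Diamond r \lor \Box r is true.
    At a: \Diamond r requires r at some successor in {g, h}.
      r holds at g, so \Diamond r is true at a.
    At a: \Box r requires r at every successor {g, h}.
      r fails at h, so \Box r is false at a.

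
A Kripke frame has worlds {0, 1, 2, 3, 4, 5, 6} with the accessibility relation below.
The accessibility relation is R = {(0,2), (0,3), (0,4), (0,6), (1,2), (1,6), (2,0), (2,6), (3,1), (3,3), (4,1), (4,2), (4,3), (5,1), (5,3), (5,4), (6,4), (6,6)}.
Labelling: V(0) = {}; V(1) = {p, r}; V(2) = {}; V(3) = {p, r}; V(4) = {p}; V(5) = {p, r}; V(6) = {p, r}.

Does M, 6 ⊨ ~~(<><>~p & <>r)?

Yes

At 6: ~(<><>~p & <>r) is false, so ~~(<><>~p & <>r) is true.
  At 6: <><>~p & <>r is true, so ~(<><>~p & <>r) is false.
    At 6: <><>~p is true, <>r is true, so <><>~p & <>r is true.
      At 6: <><>~p requires <>~p at some successor in {4, 6}.
        <>~p holds at 4, so <><>~p is true at 6.
      At 6: <>r requires r at some successor in {4, 6}.
        r holds at 6, so <>r is true at 6.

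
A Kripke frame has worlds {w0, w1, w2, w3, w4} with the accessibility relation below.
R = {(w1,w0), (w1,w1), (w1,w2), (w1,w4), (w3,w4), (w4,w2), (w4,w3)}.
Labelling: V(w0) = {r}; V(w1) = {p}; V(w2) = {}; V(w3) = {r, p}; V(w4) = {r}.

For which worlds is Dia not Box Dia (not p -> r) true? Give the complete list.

w1, w3

Let φ = Dia not Box Dia (not p -> r). Evaluate φ at each world:
  w0 (successors ∅): φ is false.
  w1 (successors {w0, w1, w2, w4}): φ is true.
  w2 (successors ∅): φ is false.
  w3 (successors {w4}): φ is true.
  w4 (successors {w2, w3}): φ is false.
For instance, at w3:
  At w3: Dia not Box Dia (not p -> r) requires not Box Dia (not p -> r) at some successor in {w4}.
    not Box Dia (not p -> r) holds at w4, so Dia not Box Dia (not p -> r) is true at w3.
      At w4: Box Dia (not p -> r) is false, so not Box Dia (not p -> r) is true.
Satisfying worlds: {w1, w3}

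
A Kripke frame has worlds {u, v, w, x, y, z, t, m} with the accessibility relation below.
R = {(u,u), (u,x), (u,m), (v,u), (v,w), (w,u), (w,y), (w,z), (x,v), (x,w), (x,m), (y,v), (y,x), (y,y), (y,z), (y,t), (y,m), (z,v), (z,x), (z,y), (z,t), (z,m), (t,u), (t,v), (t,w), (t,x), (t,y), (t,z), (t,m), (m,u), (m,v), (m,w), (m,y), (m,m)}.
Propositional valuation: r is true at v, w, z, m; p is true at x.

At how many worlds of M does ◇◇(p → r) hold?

8

Let φ = ◇◇(p → r). Evaluate φ at each world:
  u (successors {u, x, m}): φ is true.
  v (successors {u, w}): φ is true.
  w (successors {u, y, z}): φ is true.
  x (successors {v, w, m}): φ is true.
  y (successors {v, x, y, z, t, m}): φ is true.
  z (successors {v, x, y, t, m}): φ is true.
  t (successors {u, v, w, x, y, z, m}): φ is true.
  m (successors {u, v, w, y, m}): φ is true.
For instance, at z:
  At z: ◇◇(p → r) requires ◇(p → r) at some successor in {v, x, y, t, m}.
    ◇(p → r) holds at v, so ◇◇(p → r) is true at z.
      At v: ◇(p → r) requires p → r at some successor in {u, w}.
        p → r holds at u, so ◇(p → r) is true at v.
Satisfying worlds: {u, v, w, x, y, z, t, m}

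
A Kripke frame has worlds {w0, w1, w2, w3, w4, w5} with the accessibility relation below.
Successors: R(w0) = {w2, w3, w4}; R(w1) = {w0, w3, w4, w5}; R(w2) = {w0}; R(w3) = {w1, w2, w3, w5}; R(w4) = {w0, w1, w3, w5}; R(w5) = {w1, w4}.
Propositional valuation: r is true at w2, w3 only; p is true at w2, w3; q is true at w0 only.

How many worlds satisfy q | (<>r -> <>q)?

5

Let φ = q | (<>r -> <>q). Evaluate φ at each world:
  w0 (successors {w2, w3, w4}): φ is true.
  w1 (successors {w0, w3, w4, w5}): φ is true.
  w2 (successors {w0}): φ is true.
  w3 (successors {w1, w2, w3, w5}): φ is false.
  w4 (successors {w0, w1, w3, w5}): φ is true.
  w5 (successors {w1, w4}): φ is true.
For instance, at w4:
  At w4: q is false, <>r -> <>q is true, so q | (<>r -> <>q) is true.
    At w4: <>r is true, <>q is true, so <>r -> <>q is true.
      At w4: <>r requires r at some successor in {w0, w1, w3, w5}.
        r holds at w3, so <>r is true at w4.
      At w4: <>q requires q at some successor in {w0, w1, w3, w5}.
        q holds at w0, so <>q is true at w4.
Satisfying worlds: {w0, w1, w2, w4, w5}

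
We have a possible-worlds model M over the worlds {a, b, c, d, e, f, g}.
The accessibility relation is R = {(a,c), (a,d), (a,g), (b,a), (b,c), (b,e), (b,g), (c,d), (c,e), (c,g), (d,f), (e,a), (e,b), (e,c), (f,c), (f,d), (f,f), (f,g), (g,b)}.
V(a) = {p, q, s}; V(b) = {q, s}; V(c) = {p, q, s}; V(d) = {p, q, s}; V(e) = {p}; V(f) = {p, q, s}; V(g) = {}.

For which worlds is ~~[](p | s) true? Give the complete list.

d, e, g

Let φ = ~~[](p | s). Evaluate φ at each world:
  a (successors {c, d, g}): φ is false.
  b (successors {a, c, e, g}): φ is false.
  c (successors {d, e, g}): φ is false.
  d (successors {f}): φ is true.
  e (successors {a, b, c}): φ is true.
  f (successors {c, d, f, g}): φ is false.
  g (successors {b}): φ is true.
For instance, at d:
  At d: ~[](p | s) is false, so ~~[](p | s) is true.
    At d: [](p | s) is true, so ~[](p | s) is false.
      At d: [](p | s) requires p | s at every successor {f}.
        At f: p | s is true.
      So [](p | s) is true at d.
Satisfying worlds: {d, e, g}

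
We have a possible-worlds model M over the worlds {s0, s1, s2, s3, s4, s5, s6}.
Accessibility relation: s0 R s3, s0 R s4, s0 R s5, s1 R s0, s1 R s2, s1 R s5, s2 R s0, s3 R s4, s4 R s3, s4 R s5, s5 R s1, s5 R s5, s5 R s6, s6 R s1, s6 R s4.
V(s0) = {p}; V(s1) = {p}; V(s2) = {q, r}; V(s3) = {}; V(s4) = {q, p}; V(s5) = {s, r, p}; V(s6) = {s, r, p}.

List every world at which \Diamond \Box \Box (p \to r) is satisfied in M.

s0, s4

Let φ = \Diamond \Box \Box (p \to r). Evaluate φ at each world:
  s0 (successors {s3, s4, s5}): φ is true.
  s1 (successors {s0, s2, s5}): φ is false.
  s2 (successors {s0}): φ is false.
  s3 (successors {s4}): φ is false.
  s4 (successors {s3, s5}): φ is true.
  s5 (successors {s1, s5, s6}): φ is false.
  s6 (successors {s1, s4}): φ is false.
For instance, at s0:
  At s0: \Diamond \Box \Box (p \to r) requires \Box \Box (p \to r) at some successor in {s3, s4, s5}.
    \Box \Box (p \to r) holds at s3, so \Diamond \Box \Box (p \to r) is true at s0.
      At s3: \Box \Box (p \to r) requires \Box (p \to r) at every successor {s4}.
        At s4: \Box (p \to r) is true.
      So \Box \Box (p \to r) is true at s3.
Satisfying worlds: {s0, s4}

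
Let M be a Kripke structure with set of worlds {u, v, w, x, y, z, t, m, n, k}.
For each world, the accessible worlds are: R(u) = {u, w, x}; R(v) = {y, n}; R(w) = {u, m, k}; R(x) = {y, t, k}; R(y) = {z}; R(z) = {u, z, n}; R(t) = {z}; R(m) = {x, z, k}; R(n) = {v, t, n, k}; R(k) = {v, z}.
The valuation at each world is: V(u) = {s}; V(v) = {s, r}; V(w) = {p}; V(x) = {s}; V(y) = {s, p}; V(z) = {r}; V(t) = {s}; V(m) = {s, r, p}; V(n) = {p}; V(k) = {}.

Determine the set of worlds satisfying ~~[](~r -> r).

Let φ = ~~[](~r -> r). Evaluate φ at each world:
  u (successors {u, w, x}): φ is false.
  v (successors {y, n}): φ is false.
  w (successors {u, m, k}): φ is false.
  x (successors {y, t, k}): φ is false.
  y (successors {z}): φ is true.
  z (successors {u, z, n}): φ is false.
  t (successors {z}): φ is true.
  m (successors {x, z, k}): φ is false.
  n (successors {v, t, n, k}): φ is false.
  k (successors {v, z}): φ is true.
For instance, at m:
  At m: ~[](~r -> r) is true, so ~~[](~r -> r) is false.
    At m: [](~r -> r) is false, so ~[](~r -> r) is true.
      At m: [](~r -> r) requires ~r -> r at every successor {x, z, k}.
        ~r -> r fails at x, so [](~r -> r) is false at m.
Satisfying worlds: {y, t, k}

y, t, k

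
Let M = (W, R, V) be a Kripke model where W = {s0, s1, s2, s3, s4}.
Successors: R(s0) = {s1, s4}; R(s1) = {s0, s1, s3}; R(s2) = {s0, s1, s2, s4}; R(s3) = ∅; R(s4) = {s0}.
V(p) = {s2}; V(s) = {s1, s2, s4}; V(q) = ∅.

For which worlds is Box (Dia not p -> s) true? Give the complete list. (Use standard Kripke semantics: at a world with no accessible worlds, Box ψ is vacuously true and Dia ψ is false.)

s0, s3

Let φ = Box (Dia not p -> s). Evaluate φ at each world:
  s0 (successors {s1, s4}): φ is true.
  s1 (successors {s0, s1, s3}): φ is false.
  s2 (successors {s0, s1, s2, s4}): φ is false.
  s3 (successors ∅): φ is true.
  s4 (successors {s0}): φ is false.
For instance, at s0:
  At s0: Box (Dia not p -> s) requires Dia not p -> s at every successor {s1, s4}.
      At s1: Dia not p is true, s is true, so Dia not p -> s is true.
      At s4: Dia not p is true, s is true, so Dia not p -> s is true.
  So Box (Dia not p -> s) is true at s0.
Satisfying worlds: {s0, s3}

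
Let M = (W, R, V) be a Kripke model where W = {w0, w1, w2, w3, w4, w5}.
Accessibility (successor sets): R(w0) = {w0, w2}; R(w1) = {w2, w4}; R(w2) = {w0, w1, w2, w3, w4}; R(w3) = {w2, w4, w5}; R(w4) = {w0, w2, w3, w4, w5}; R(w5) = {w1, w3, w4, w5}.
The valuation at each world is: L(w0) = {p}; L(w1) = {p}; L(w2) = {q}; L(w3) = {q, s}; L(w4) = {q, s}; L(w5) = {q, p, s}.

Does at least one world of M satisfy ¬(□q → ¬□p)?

No

Let φ = ¬(□q → ¬□p). Evaluate φ at each world:
  w0 (successors {w0, w2}): φ is false.
  w1 (successors {w2, w4}): φ is false.
  w2 (successors {w0, w1, w2, w3, w4}): φ is false.
  w3 (successors {w2, w4, w5}): φ is false.
  w4 (successors {w0, w2, w3, w4, w5}): φ is false.
  w5 (successors {w1, w3, w4, w5}): φ is false.
For instance, at w5:
  At w5: □q → ¬□p is true, so ¬(□q → ¬□p) is false.
    At w5: □q is false, ¬□p is true, so □q → ¬□p is true.
      At w5: □q requires q at every successor {w1, w3, w4, w5}.
        q fails at w1, so □q is false at w5.
      At w5: □p is false, so ¬□p is true.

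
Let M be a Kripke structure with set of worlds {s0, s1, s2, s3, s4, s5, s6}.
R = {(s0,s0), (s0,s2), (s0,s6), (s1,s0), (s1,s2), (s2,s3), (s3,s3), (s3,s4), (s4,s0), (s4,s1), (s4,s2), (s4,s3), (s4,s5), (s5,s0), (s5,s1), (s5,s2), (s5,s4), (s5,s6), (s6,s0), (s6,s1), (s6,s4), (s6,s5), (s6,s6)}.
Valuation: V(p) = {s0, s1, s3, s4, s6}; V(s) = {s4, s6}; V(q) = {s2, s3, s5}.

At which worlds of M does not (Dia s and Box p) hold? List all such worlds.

Let φ = not (Dia s and Box p). Evaluate φ at each world:
  s0 (successors {s0, s2, s6}): φ is true.
  s1 (successors {s0, s2}): φ is true.
  s2 (successors {s3}): φ is true.
  s3 (successors {s3, s4}): φ is false.
  s4 (successors {s0, s1, s2, s3, s5}): φ is true.
  s5 (successors {s0, s1, s2, s4, s6}): φ is true.
  s6 (successors {s0, s1, s4, s5, s6}): φ is true.
For instance, at s1:
  At s1: Dia s and Box p is false, so not (Dia s and Box p) is true.
    At s1: Dia s is false, Box p is false, so Dia s and Box p is false.
      At s1: Dia s requires s at some successor in {s0, s2}.
        At s0: s is false.
        At s2: s is false.
      So Dia s is false at s1.
      At s1: Box p requires p at every successor {s0, s2}.
        p fails at s2, so Box p is false at s1.
Satisfying worlds: {s0, s1, s2, s4, s5, s6}

s0, s1, s2, s4, s5, s6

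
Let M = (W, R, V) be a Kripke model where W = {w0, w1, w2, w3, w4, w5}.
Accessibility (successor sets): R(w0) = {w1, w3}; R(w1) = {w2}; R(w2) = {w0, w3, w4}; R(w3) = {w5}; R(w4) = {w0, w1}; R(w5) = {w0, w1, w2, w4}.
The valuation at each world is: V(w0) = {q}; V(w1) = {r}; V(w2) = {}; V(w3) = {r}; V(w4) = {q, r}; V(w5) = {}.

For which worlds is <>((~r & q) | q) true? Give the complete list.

w2, w4, w5

Let φ = <>((~r & q) | q). Evaluate φ at each world:
  w0 (successors {w1, w3}): φ is false.
  w1 (successors {w2}): φ is false.
  w2 (successors {w0, w3, w4}): φ is true.
  w3 (successors {w5}): φ is false.
  w4 (successors {w0, w1}): φ is true.
  w5 (successors {w0, w1, w2, w4}): φ is true.
For instance, at w0:
  At w0: <>((~r & q) | q) requires (~r & q) | q at some successor in {w1, w3}.
    At w1: (~r & q) | q is false.
    At w3: (~r & q) | q is false.
  So <>((~r & q) | q) is false at w0.
Satisfying worlds: {w2, w4, w5}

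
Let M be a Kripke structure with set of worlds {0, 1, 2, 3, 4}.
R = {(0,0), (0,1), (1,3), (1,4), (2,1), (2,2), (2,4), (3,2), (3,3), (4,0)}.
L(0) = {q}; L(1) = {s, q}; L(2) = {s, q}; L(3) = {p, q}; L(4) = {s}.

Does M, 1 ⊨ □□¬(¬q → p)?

At 1: □□¬(¬q → p) requires □¬(¬q → p) at every successor {3, 4}.
  □¬(¬q → p) fails at 3, so □□¬(¬q → p) is false at 1.
    At 3: □¬(¬q → p) requires ¬(¬q → p) at every successor {2, 3}.
      ¬(¬q → p) fails at 2, so □¬(¬q → p) is false at 3.

No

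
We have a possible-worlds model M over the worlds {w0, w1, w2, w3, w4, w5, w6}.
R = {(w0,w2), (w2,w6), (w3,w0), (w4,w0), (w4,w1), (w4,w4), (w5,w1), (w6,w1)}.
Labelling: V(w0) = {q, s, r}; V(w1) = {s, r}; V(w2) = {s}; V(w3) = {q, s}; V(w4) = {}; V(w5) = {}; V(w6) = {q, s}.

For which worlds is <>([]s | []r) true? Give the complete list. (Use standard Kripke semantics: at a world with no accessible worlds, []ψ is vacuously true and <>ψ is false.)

Let φ = <>([]s | []r). Evaluate φ at each world:
  w0 (successors {w2}): φ is true.
  w1 (successors ∅): φ is false.
  w2 (successors {w6}): φ is true.
  w3 (successors {w0}): φ is true.
  w4 (successors {w0, w1, w4}): φ is true.
  w5 (successors {w1}): φ is true.
  w6 (successors {w1}): φ is true.
For instance, at w2:
  At w2: <>([]s | []r) requires []s | []r at some successor in {w6}.
    []s | []r holds at w6, so <>([]s | []r) is true at w2.
      At w6: []s is true, []r is true, so []s | []r is true.
Satisfying worlds: {w0, w2, w3, w4, w5, w6}

w0, w2, w3, w4, w5, w6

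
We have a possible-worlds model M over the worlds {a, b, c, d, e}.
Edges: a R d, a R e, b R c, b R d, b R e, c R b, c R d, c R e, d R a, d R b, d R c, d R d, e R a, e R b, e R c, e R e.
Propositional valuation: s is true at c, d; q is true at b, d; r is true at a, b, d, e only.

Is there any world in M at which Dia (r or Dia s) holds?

Yes

Let φ = Dia (r or Dia s). Evaluate φ at each world:
  a (successors {d, e}): φ is true.
  b (successors {c, d, e}): φ is true.
  c (successors {b, d, e}): φ is true.
  d (successors {a, b, c, d}): φ is true.
  e (successors {a, b, c, e}): φ is true.
Detail at a (witness):
  At a: Dia (r or Dia s) requires r or Dia s at some successor in {d, e}.
    r or Dia s holds at d, so Dia (r or Dia s) is true at a.
      At d: r is true, Dia s is true, so r or Dia s is true.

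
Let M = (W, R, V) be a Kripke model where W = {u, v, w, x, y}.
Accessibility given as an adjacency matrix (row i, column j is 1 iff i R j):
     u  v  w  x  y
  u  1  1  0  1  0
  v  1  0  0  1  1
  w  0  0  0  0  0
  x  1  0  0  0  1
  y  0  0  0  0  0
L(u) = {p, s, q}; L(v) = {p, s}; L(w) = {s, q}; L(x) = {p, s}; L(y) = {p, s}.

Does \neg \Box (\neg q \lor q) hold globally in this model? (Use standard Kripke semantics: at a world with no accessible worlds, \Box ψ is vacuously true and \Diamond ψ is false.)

No

Let φ = \neg \Box (\neg q \lor q). Evaluate φ at each world:
  u (successors {u, v, x}): φ is false.
  v (successors {u, x, y}): φ is false.
  w (successors ∅): φ is false.
  x (successors {u, y}): φ is false.
  y (successors ∅): φ is false.
Detail at u (counterexample):
  At u: \Box (\neg q \lor q) is true, so \neg \Box (\neg q \lor q) is false.
    At u: \Box (\neg q \lor q) requires \neg q \lor q at every successor {u, v, x}.
      At u: \neg q \lor q is true.
      At v: \neg q \lor q is true.
      At x: \neg q \lor q is true.
    So \Box (\neg q \lor q) is true at u.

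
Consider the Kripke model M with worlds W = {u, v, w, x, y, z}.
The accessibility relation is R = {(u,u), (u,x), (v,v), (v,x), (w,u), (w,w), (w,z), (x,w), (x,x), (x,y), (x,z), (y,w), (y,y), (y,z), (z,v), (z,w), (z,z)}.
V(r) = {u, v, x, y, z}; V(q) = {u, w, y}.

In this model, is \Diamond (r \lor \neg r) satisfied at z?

Yes

At z: \Diamond (r \lor \neg r) requires r \lor \neg r at some successor in {v, w, z}.
  r \lor \neg r holds at v, so \Diamond (r \lor \neg r) is true at z.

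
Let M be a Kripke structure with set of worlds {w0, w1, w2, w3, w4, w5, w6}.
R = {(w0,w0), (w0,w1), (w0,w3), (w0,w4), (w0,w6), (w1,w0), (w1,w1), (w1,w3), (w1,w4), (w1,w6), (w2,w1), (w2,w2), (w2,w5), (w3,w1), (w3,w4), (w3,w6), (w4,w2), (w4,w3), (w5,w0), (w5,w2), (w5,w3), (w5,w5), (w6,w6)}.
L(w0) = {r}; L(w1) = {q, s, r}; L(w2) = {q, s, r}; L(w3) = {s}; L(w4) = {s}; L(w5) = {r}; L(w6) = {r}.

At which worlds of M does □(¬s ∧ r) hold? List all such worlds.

Let φ = □(¬s ∧ r). Evaluate φ at each world:
  w0 (successors {w0, w1, w3, w4, w6}): φ is false.
  w1 (successors {w0, w1, w3, w4, w6}): φ is false.
  w2 (successors {w1, w2, w5}): φ is false.
  w3 (successors {w1, w4, w6}): φ is false.
  w4 (successors {w2, w3}): φ is false.
  w5 (successors {w0, w2, w3, w5}): φ is false.
  w6 (successors {w6}): φ is true.
For instance, at w5:
  At w5: □(¬s ∧ r) requires ¬s ∧ r at every successor {w0, w2, w3, w5}.
    ¬s ∧ r fails at w2, so □(¬s ∧ r) is false at w5.
Satisfying worlds: {w6}

w6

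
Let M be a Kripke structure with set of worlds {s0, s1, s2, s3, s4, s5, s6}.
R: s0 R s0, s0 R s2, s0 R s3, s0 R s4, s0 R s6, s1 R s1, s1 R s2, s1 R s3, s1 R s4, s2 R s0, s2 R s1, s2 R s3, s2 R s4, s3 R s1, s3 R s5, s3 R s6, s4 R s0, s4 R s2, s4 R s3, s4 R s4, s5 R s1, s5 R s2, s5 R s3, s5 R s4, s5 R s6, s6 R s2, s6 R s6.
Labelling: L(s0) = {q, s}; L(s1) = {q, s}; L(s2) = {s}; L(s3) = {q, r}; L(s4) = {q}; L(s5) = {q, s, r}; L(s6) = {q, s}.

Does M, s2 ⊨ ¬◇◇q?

Recall that ◇ψ holds at a world iff ψ holds at some accessible world.
At s2: ◇◇q is true, so ¬◇◇q is false.
  At s2: ◇◇q requires ◇q at some successor in {s0, s1, s3, s4}.
    ◇q holds at s0, so ◇◇q is true at s2.
      At s0: ◇q requires q at some successor in {s0, s2, s3, s4, s6}.
        q holds at s0, so ◇q is true at s0.

No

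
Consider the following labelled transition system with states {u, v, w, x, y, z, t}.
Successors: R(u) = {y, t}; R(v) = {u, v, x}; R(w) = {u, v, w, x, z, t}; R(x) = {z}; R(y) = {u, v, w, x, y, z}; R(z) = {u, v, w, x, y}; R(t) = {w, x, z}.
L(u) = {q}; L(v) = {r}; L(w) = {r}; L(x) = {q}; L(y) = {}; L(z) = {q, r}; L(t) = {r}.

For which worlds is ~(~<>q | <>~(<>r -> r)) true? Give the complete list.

x

Recall that <>ψ holds at a world iff ψ holds at some accessible world.
Let φ = ~(~<>q | <>~(<>r -> r)). Evaluate φ at each world:
  u (successors {y, t}): φ is false.
  v (successors {u, v, x}): φ is false.
  w (successors {u, v, w, x, z, t}): φ is false.
  x (successors {z}): φ is true.
  y (successors {u, v, w, x, y, z}): φ is false.
  z (successors {u, v, w, x, y}): φ is false.
  t (successors {w, x, z}): φ is false.
For instance, at u:
  At u: ~<>q | <>~(<>r -> r) is true, so ~(~<>q | <>~(<>r -> r)) is false.
    At u: ~<>q is true, <>~(<>r -> r) is true, so ~<>q | <>~(<>r -> r) is true.
      At u: <>q is false, so ~<>q is true.
      At u: <>~(<>r -> r) requires ~(<>r -> r) at some successor in {y, t}.
        ~(<>r -> r) holds at y, so <>~(<>r -> r) is true at u.
Satisfying worlds: {x}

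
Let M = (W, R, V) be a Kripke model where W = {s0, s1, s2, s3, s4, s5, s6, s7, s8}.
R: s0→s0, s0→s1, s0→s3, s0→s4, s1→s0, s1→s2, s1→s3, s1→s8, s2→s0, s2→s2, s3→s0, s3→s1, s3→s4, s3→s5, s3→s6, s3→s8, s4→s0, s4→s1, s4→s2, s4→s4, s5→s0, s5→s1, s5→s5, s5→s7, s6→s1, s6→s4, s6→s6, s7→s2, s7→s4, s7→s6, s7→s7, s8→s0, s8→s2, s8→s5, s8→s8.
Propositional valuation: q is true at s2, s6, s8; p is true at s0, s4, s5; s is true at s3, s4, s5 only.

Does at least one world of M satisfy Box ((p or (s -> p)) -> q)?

Let φ = Box ((p or (s -> p)) -> q). Evaluate φ at each world:
  s0 (successors {s0, s1, s3, s4}): φ is false.
  s1 (successors {s0, s2, s3, s8}): φ is false.
  s2 (successors {s0, s2}): φ is false.
  s3 (successors {s0, s1, s4, s5, s6, s8}): φ is false.
  s4 (successors {s0, s1, s2, s4}): φ is false.
  s5 (successors {s0, s1, s5, s7}): φ is false.
  s6 (successors {s1, s4, s6}): φ is false.
  s7 (successors {s2, s4, s6, s7}): φ is false.
  s8 (successors {s0, s2, s5, s8}): φ is false.
For instance, at s1:
  At s1: Box ((p or (s -> p)) -> q) requires (p or (s -> p)) -> q at every successor {s0, s2, s3, s8}.
    (p or (s -> p)) -> q fails at s0, so Box ((p or (s -> p)) -> q) is false at s1.

No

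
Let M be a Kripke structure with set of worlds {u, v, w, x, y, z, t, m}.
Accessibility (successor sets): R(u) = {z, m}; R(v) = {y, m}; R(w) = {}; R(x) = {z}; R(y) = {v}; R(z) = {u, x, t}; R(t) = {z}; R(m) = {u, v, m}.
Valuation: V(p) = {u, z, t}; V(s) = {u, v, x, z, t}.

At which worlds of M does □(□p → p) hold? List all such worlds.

u, v, w, x, y, t, m

Recall that □ψ holds at a world iff ψ holds at every accessible world, and ◇ψ holds iff ψ holds at some accessible world.
Let φ = □(□p → p). Evaluate φ at each world:
  u (successors {z, m}): φ is true.
  v (successors {y, m}): φ is true.
  w (successors ∅): φ is true.
  x (successors {z}): φ is true.
  y (successors {v}): φ is true.
  z (successors {u, x, t}): φ is false.
  t (successors {z}): φ is true.
  m (successors {u, v, m}): φ is true.
For instance, at u:
  At u: □(□p → p) requires □p → p at every successor {z, m}.
      At z: □p is false, p is true, so □p → p is true.
      At m: □p is false, p is false, so □p → p is true.
  So □(□p → p) is true at u.
Satisfying worlds: {u, v, w, x, y, t, m}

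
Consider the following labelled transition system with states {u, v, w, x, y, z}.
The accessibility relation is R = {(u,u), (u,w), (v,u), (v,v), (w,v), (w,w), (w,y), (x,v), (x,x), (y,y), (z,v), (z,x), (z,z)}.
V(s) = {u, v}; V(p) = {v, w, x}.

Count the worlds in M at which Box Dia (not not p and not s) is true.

Let φ = Box Dia (not not p and not s). Evaluate φ at each world:
  u (successors {u, w}): φ is true.
  v (successors {u, v}): φ is false.
  w (successors {v, w, y}): φ is false.
  x (successors {v, x}): φ is false.
  y (successors {y}): φ is false.
  z (successors {v, x, z}): φ is false.
For instance, at y:
  At y: Box Dia (not not p and not s) requires Dia (not not p and not s) at every successor {y}.
    Dia (not not p and not s) fails at y, so Box Dia (not not p and not s) is false at y.
      At y: Dia (not not p and not s) requires not not p and not s at some successor in {y}.
        At y: not not p and not s is false.
      So Dia (not not p and not s) is false at y.
Satisfying worlds: {u}

1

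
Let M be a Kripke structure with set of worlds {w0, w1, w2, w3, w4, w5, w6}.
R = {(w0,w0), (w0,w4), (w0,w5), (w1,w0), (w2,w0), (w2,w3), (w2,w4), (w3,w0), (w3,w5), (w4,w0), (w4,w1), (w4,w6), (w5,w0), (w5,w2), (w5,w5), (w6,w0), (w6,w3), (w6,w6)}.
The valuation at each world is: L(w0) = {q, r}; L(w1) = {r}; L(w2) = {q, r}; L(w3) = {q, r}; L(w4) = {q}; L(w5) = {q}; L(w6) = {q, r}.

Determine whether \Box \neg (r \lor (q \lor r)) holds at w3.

No

At w3: \Box \neg (r \lor (q \lor r)) requires \neg (r \lor (q \lor r)) at every successor {w0, w5}.
  \neg (r \lor (q \lor r)) fails at w0, so \Box \neg (r \lor (q \lor r)) is false at w3.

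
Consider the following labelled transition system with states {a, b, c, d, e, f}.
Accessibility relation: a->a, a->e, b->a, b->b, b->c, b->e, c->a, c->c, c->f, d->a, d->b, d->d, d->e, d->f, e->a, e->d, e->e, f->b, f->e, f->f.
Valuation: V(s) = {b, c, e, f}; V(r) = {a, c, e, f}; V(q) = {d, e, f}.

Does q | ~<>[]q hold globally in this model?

Yes

Recall that []ψ holds at a world iff ψ holds at every accessible world, and <>ψ holds iff ψ holds at some accessible world.
Let φ = q | ~<>[]q. Evaluate φ at each world:
  a (successors {a, e}): φ is true.
  b (successors {a, b, c, e}): φ is true.
  c (successors {a, c, f}): φ is true.
  d (successors {a, b, d, e, f}): φ is true.
  e (successors {a, d, e}): φ is true.
  f (successors {b, e, f}): φ is true.
For instance, at b:
  At b: q is false, ~<>[]q is true, so q | ~<>[]q is true.
    At b: <>[]q is false, so ~<>[]q is true.
      At b: <>[]q requires []q at some successor in {a, b, c, e}.
        At a: []q is false.
        At b: []q is false.
        At c: []q is false.
        At e: []q is false.
      So <>[]q is false at b.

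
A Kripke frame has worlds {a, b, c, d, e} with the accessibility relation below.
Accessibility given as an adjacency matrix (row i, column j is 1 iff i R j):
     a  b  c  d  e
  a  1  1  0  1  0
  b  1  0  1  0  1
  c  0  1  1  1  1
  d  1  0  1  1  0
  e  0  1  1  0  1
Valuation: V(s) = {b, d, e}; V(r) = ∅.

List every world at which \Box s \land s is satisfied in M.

none

Recall that \Box ψ holds at a world iff ψ holds at every accessible world, and \Diamond ψ holds iff ψ holds at some accessible world.
Let φ = \Box s \land s. Evaluate φ at each world:
  a (successors {a, b, d}): φ is false.
  b (successors {a, c, e}): φ is false.
  c (successors {b, c, d, e}): φ is false.
  d (successors {a, c, d}): φ is false.
  e (successors {b, c, e}): φ is false.
For instance, at d:
  At d: \Box s is false, s is true, so \Box s \land s is false.
    At d: \Box s requires s at every successor {a, c, d}.
      s fails at a, so \Box s is false at d.
Satisfying worlds: none.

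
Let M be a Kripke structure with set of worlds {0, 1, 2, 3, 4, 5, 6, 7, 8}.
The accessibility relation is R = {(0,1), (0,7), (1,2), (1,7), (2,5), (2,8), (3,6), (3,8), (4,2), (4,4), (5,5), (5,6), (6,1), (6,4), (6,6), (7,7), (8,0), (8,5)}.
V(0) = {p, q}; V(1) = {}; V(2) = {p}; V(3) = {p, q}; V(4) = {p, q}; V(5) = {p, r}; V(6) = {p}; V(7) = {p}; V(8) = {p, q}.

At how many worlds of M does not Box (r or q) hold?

7

Let φ = not Box (r or q). Evaluate φ at each world:
  0 (successors {1, 7}): φ is true.
  1 (successors {2, 7}): φ is true.
  2 (successors {5, 8}): φ is false.
  3 (successors {6, 8}): φ is true.
  4 (successors {2, 4}): φ is true.
  5 (successors {5, 6}): φ is true.
  6 (successors {1, 4, 6}): φ is true.
  7 (successors {7}): φ is true.
  8 (successors {0, 5}): φ is false.
For instance, at 5:
  At 5: Box (r or q) is false, so not Box (r or q) is true.
    At 5: Box (r or q) requires r or q at every successor {5, 6}.
      r or q fails at 6, so Box (r or q) is false at 5.
Satisfying worlds: {0, 1, 3, 4, 5, 6, 7}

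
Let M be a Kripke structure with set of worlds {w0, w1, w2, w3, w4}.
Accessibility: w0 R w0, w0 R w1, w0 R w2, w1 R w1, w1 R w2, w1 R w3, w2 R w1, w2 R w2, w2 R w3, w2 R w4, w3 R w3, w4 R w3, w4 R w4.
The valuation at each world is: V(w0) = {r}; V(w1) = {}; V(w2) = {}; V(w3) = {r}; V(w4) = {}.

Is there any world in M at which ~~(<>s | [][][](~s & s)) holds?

No

Let φ = ~~(<>s | [][][](~s & s)). Evaluate φ at each world:
  w0 (successors {w0, w1, w2}): φ is false.
  w1 (successors {w1, w2, w3}): φ is false.
  w2 (successors {w1, w2, w3, w4}): φ is false.
  w3 (successors {w3}): φ is false.
  w4 (successors {w3, w4}): φ is false.
For instance, at w2:
  At w2: ~(<>s | [][][](~s & s)) is true, so ~~(<>s | [][][](~s & s)) is false.
    At w2: <>s | [][][](~s & s) is false, so ~(<>s | [][][](~s & s)) is true.
      At w2: <>s is false, [][][](~s & s) is false, so <>s | [][][](~s & s) is false.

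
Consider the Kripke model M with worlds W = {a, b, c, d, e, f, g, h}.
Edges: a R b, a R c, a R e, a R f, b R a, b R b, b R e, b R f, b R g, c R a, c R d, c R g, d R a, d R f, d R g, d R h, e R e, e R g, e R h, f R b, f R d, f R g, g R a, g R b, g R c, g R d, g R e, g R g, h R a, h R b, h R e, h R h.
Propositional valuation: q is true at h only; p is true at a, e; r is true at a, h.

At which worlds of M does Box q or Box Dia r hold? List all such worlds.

Let φ = Box q or Box Dia r. Evaluate φ at each world:
  a (successors {b, c, e, f}): φ is false.
  b (successors {a, b, e, f, g}): φ is false.
  c (successors {a, d, g}): φ is false.
  d (successors {a, f, g, h}): φ is false.
  e (successors {e, g, h}): φ is true.
  f (successors {b, d, g}): φ is true.
  g (successors {a, b, c, d, e, g}): φ is false.
  h (successors {a, b, e, h}): φ is false.
For instance, at h:
  At h: Box q is false, Box Dia r is false, so Box q or Box Dia r is false.
    At h: Box q requires q at every successor {a, b, e, h}.
      q fails at a, so Box q is false at h.
    At h: Box Dia r requires Dia r at every successor {a, b, e, h}.
      Dia r fails at a, so Box Dia r is false at h.
Satisfying worlds: {e, f}

e, f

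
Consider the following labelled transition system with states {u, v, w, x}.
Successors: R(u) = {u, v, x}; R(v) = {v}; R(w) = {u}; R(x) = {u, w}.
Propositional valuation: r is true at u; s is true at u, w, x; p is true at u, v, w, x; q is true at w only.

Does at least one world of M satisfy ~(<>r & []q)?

Yes

Let φ = ~(<>r & []q). Evaluate φ at each world:
  u (successors {u, v, x}): φ is true.
  v (successors {v}): φ is true.
  w (successors {u}): φ is true.
  x (successors {u, w}): φ is true.
Detail at u (witness):
  At u: <>r & []q is false, so ~(<>r & []q) is true.
    At u: <>r is true, []q is false, so <>r & []q is false.
      At u: <>r requires r at some successor in {u, v, x}.
        r holds at u, so <>r is true at u.
      At u: []q requires q at every successor {u, v, x}.
        q fails at u, so []q is false at u.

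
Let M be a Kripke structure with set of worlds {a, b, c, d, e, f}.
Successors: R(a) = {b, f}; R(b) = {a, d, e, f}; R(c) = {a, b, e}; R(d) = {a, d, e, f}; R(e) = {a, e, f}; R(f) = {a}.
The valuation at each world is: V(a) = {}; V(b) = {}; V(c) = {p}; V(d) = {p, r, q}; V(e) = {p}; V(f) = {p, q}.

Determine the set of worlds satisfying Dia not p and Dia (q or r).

a, b, d, e

Let φ = Dia not p and Dia (q or r). Evaluate φ at each world:
  a (successors {b, f}): φ is true.
  b (successors {a, d, e, f}): φ is true.
  c (successors {a, b, e}): φ is false.
  d (successors {a, d, e, f}): φ is true.
  e (successors {a, e, f}): φ is true.
  f (successors {a}): φ is false.
For instance, at b:
  At b: Dia not p is true, Dia (q or r) is true, so Dia not p and Dia (q or r) is true.
    At b: Dia not p requires not p at some successor in {a, d, e, f}.
      not p holds at a, so Dia not p is true at b.
    At b: Dia (q or r) requires q or r at some successor in {a, d, e, f}.
      q or r holds at d, so Dia (q or r) is true at b.
Satisfying worlds: {a, b, d, e}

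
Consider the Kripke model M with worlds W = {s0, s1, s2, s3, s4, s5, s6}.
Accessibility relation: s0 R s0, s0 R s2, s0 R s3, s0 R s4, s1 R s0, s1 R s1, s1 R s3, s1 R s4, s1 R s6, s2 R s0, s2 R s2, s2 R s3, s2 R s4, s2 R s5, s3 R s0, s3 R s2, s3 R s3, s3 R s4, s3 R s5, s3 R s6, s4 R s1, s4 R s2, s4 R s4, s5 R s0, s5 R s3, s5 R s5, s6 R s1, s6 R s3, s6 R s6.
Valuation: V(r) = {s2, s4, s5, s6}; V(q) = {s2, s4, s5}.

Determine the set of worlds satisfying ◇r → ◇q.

Let φ = ◇r → ◇q. Evaluate φ at each world:
  s0 (successors {s0, s2, s3, s4}): φ is true.
  s1 (successors {s0, s1, s3, s4, s6}): φ is true.
  s2 (successors {s0, s2, s3, s4, s5}): φ is true.
  s3 (successors {s0, s2, s3, s4, s5, s6}): φ is true.
  s4 (successors {s1, s2, s4}): φ is true.
  s5 (successors {s0, s3, s5}): φ is true.
  s6 (successors {s1, s3, s6}): φ is false.
For instance, at s5:
  At s5: ◇r is true, ◇q is true, so ◇r → ◇q is true.
    At s5: ◇r requires r at some successor in {s0, s3, s5}.
      r holds at s5, so ◇r is true at s5.
    At s5: ◇q requires q at some successor in {s0, s3, s5}.
      q holds at s5, so ◇q is true at s5.
Satisfying worlds: {s0, s1, s2, s3, s4, s5}

s0, s1, s2, s3, s4, s5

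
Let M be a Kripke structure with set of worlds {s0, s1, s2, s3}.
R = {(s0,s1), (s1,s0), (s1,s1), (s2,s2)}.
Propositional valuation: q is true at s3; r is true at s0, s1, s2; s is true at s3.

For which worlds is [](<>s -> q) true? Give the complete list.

s0, s1, s2, s3

Let φ = [](<>s -> q). Evaluate φ at each world:
  s0 (successors {s1}): φ is true.
  s1 (successors {s0, s1}): φ is true.
  s2 (successors {s2}): φ is true.
  s3 (successors ∅): φ is true.
For instance, at s0:
  At s0: [](<>s -> q) requires <>s -> q at every successor {s1}.
      At s1: <>s is false, q is false, so <>s -> q is true.
  So [](<>s -> q) is true at s0.
Satisfying worlds: {s0, s1, s2, s3}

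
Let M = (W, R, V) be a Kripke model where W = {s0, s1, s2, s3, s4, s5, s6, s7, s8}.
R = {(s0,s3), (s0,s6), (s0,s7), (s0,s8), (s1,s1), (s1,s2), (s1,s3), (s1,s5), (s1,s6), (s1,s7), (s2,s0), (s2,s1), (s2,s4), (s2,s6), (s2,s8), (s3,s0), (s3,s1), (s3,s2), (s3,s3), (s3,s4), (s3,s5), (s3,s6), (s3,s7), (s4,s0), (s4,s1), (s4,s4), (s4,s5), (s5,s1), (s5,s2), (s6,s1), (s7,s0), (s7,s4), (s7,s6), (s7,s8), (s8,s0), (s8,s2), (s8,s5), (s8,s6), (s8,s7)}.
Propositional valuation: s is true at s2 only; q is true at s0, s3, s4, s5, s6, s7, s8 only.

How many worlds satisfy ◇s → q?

8

Let φ = ◇s → q. Evaluate φ at each world:
  s0 (successors {s3, s6, s7, s8}): φ is true.
  s1 (successors {s1, s2, s3, s5, s6, s7}): φ is false.
  s2 (successors {s0, s1, s4, s6, s8}): φ is true.
  s3 (successors {s0, s1, s2, s3, s4, s5, s6, s7}): φ is true.
  s4 (successors {s0, s1, s4, s5}): φ is true.
  s5 (successors {s1, s2}): φ is true.
  s6 (successors {s1}): φ is true.
  s7 (successors {s0, s4, s6, s8}): φ is true.
  s8 (successors {s0, s2, s5, s6, s7}): φ is true.
For instance, at s8:
  At s8: ◇s is true, q is true, so ◇s → q is true.
    At s8: ◇s requires s at some successor in {s0, s2, s5, s6, s7}.
      s holds at s2, so ◇s is true at s8.
Satisfying worlds: {s0, s2, s3, s4, s5, s6, s7, s8}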